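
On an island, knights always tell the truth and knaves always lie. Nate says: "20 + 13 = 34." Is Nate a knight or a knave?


Statement: "20 + 13 = 34."
Actual: 20 + 13 = 33
Claimed: 34
Statement is FALSE → Nate lies → Knave

Knave


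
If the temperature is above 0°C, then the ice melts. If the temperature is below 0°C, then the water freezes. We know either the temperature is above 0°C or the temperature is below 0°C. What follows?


Constructive dilemma: (P → Q) ∧ (R → S), P ∨ R ⊢ Q ∨ S
Premise 1: the temperature is above 0°C → the ice melts
Premise 2: the temperature is below 0°C → the water freezes
Premise 3: the temperature is above 0°C ∨ the temperature is below 0°C
Case 1: Assuming the temperature is above 0°C, then by Premise 1, the ice melts.
Case 2: Assuming the temperature is below 0°C, then by Premise 2, the water freezes.
Since one of the temperature is above 0°C or the temperature is below 0°C must hold, we get the ice melts or the water freezes.

The ice melts or the water freezes.


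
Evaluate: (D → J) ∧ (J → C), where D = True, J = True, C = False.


D = True, J = True, C = False
Step 1: D → J is false only when D=True and J=False. Result: True
Step 2: J → C is false only when J=True and C=False. Result: False
Step 3: True ∧ False = False

False


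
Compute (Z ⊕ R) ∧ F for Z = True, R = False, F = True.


Z = True, R = False, F = True
Step 1: Z ⊕ R = True XOR False = True
Step 2: True ∧ F = True AND True = True
XOR true when exactly one of Z,R is true; then AND with F.

True


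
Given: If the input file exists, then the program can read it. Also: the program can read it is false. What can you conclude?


Modus tollens: P → Q, ¬Q ⊢ ¬P
P: the input file exists
Q: the program can read it
We have P → Q and Q is false.
By modus tollens, P must be false.

It is not the case that the input file exists


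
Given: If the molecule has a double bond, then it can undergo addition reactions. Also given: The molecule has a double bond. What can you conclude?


Modus ponens: P → Q, P ⊢ Q
P: the molecule has a double bond
Q: it can undergo addition reactions
We have P → Q and P is true.
By modus ponens, Q must be true.

It can undergo addition reactions


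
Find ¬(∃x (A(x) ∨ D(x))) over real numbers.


Original: ∃x (A(x) ∨ D(x))
Rule: ¬∀→∃, ¬∃→∀, negate predicate.
Negation: ∀x (¬A(x) ∧ ¬D(x))

∀x (¬A(x) ∧ ¬D(x))


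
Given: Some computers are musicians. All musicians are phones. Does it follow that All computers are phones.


Premise 1: Some computers are musicians.
Premise 2: All musicians are phones.
Conclusion: All computers are phones.
Fallacy: illicit minor. The minor term (computers) is distributed in the conclusion ('All computers ...') but undistributed in its premise ('Some computers are musicians' doesn't cover all computers).
Only 'Some computers are phones' follows, not 'All'.

Invalid


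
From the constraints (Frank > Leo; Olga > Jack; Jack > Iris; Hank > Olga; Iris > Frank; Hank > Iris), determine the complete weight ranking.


Constraints: Frank > Leo; Olga > Jack; Jack > Iris; Hank > Olga; Iris > Frank; Hank > Iris
Method: at each step, the next-highest is the one remaining person who never appears on the smaller side of a constraint between remaining people.
  Step 1: remaining {Hank, Olga, Leo, Iris, Frank, Jack}; on the smaller side: {Olga, Leo, Iris, Frank, Jack} → Hank is next (Hank > Olga; Hank > Iris).
  Step 2: remaining {Olga, Leo, Iris, Frank, Jack}; on the smaller side: {Leo, Iris, Frank, Jack} → Olga is next (Olga > Jack).
  Step 3: remaining {Leo, Iris, Frank, Jack}; on the smaller side: {Leo, Iris, Frank} → Jack is next (Jack > Iris).
  Step 4: remaining {Leo, Iris, Frank}; on the smaller side: {Leo, Frank} → Iris is next (Iris > Frank).
  Step 5: remaining {Leo, Frank}; on the smaller side: {Leo} → Frank is next (Frank > Leo).
  Step 6: only Leo remains → lowest.
Final ranking (highest to lowest):

Hank > Olga > Jack > Iris > Frank > Leo


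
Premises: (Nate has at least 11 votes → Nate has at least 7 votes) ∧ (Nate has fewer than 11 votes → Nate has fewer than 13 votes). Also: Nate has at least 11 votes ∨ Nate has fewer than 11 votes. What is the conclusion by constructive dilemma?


Constructive dilemma: (P → Q) ∧ (R → S), P ∨ R ⊢ Q ∨ S
Premise 1: Nate has at least 11 votes → Nate has at least 7 votes
Premise 2: Nate has fewer than 11 votes → Nate has fewer than 13 votes
Premise 3: Nate has at least 11 votes ∨ Nate has fewer than 11 votes
Case 1: Assuming Nate has at least 11 votes, then by Premise 1, Nate has at least 7 votes.
Case 2: Assuming Nate has fewer than 11 votes, then by Premise 2, Nate has fewer than 13 votes.
Since one of Nate has at least 11 votes or Nate has fewer than 11 votes must hold, we get Nate has at least 7 votes or Nate has fewer than 13 votes.

Nate has at least 7 votes or Nate has fewer than 13 votes.


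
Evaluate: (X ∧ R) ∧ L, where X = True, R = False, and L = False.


X = True, R = False, L = False
Step 1: X ∧ R = True AND False = False
Step 2: False ∧ L = False AND False = False
AND is true only when ALL operands are true.

False


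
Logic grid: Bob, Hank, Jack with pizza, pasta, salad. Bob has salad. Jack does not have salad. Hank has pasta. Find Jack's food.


From clues:
  Hank → pasta
  Bob → salad
By elimination, Jack gets the remaining.

pizza


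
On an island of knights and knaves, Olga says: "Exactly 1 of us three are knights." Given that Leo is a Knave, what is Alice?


Olga claims exactly 1 knights among Olga, Leo, Alice.
Given: Leo is a Knave.

Case 1: Olga is a Knight (tells truth)
  Then exactly 1 of the three are knights.
  Counting Olga, Leo: 1 knight(s) so far. Need 0 more → Alice = Knave.
Case 2: Olga is a Knave (lies)
  Then the count is NOT 1.
  If Alice = Knight, count = 1 = 1 → claim would be true, contradicts lie.
  If Alice = Knave, count = 0 ≠ 1 → lie confirmed ✓

Alice is a Knave.

Knave


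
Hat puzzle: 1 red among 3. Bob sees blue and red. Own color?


Total red = 1, seen red = 1
Own red = 1 - 1 = 0
Bob's hat is blue.

blue


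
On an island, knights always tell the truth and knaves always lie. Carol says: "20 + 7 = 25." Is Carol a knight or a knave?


Statement: "20 + 7 = 25."
Actual: 20 + 7 = 27
Claimed: 25
Statement is FALSE → Carol lies → Knave

Knave


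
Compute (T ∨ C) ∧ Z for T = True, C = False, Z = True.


T = True, C = False, Z = True
Step 1: T ∨ C = True OR False = True
Step 2: True ∧ Z = True AND True = True
OR is true when at least one operand is true; AND requires both.

True


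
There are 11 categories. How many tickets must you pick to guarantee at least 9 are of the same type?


Pigeonhole: to guarantee k in one of n categories, need (k-1)×n + 1.
k = 9, n = 11
Minimum = (9-1) × 11 + 1 = 8 × 11 + 1

89


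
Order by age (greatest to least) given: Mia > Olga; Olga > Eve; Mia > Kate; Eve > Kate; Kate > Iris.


Constraints: Mia > Olga; Olga > Eve; Mia > Kate; Eve > Kate; Kate > Iris
Method: at each step, the next-highest is the one remaining person who never appears on the smaller side of a constraint between remaining people.
  Step 1: remaining {Mia, Iris, Kate, Olga, Eve}; on the smaller side: {Iris, Kate, Olga, Eve} → Mia is next (Mia > Olga; Mia > Kate).
  Step 2: remaining {Iris, Kate, Olga, Eve}; on the smaller side: {Iris, Kate, Eve} → Olga is next (Olga > Eve).
  Step 3: remaining {Iris, Kate, Eve}; on the smaller side: {Iris, Kate} → Eve is next (Eve > Kate).
  Step 4: remaining {Iris, Kate}; on the smaller side: {Iris} → Kate is next (Kate > Iris).
  Step 5: only Iris remains → lowest.
Final ranking (highest to lowest):

Mia > Olga > Eve > Kate > Iris


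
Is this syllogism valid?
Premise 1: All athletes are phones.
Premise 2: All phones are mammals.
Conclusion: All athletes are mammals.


Premise 1: All athletes are phones.
Premise 2: All phones are mammals.
Conclusion: All athletes are mammals.
Barbara syllogism (AAA-1): All A are B, All B are C → All A are C.
Middle term (phones) distributed in premise 2.

Valid


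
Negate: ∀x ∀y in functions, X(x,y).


Original: ∀x ∀y X(x,y)
Rule: ¬∀→∃, ¬∃→∀, negate predicate.
Negation: ∃x ∃y ¬X(x,y)

∃x ∃y ¬X(x,y)


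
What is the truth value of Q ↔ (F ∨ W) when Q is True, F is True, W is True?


Q = True, F = True, W = True
Step 1: F ∨ W = True OR True = True
Step 2: Q ↔ (True): true when both sides have same truth value.
Result: True ↔ True = True

True


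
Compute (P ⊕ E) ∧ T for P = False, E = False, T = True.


P = False, E = False, T = True
Step 1: P ⊕ E = False XOR False = False
Step 2: False ∧ T = False AND True = False
XOR true when exactly one of P,E is true; then AND with T.

False


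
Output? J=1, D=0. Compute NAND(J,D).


J AND D = 0
NOT(0) = 1

1


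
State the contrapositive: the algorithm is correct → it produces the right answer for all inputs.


Original: If the algorithm is correct, then it produces the right answer for all inputs
Contrapositive: If ¬Q, then ¬P
Negate Q: not (it produces the right answer for all inputs)
Negate P: not (the algorithm is correct)

If not (it produces the right answer for all inputs), then not (the algorithm is correct).


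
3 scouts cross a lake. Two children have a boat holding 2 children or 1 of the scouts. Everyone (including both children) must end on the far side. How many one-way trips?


Per crossing of one of the scouts: children→, one←, one of the scouts→, one← = 4 trips
3 × 4 = 12, + 1 final children→ = 13
Minimum trips = 13

13


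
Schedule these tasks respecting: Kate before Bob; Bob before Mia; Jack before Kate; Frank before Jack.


Constraints: Kate before Bob; Bob before Mia; Jack before Kate; Frank before Jack
Method: repeatedly schedule the remaining task that has no remaining task required before it.
  Step 1: remaining {Frank, Jack, Mia, Bob, Kate}; every task except Frank still has a predecessor pending → schedule Frank.
  Step 2: remaining {Jack, Mia, Bob, Kate}; every task except Jack still has a predecessor pending → schedule Jack.
  Step 3: remaining {Mia, Bob, Kate}; every task except Kate still has a predecessor pending → schedule Kate.
  Step 4: remaining {Mia, Bob}; every task except Bob still has a predecessor pending → schedule Bob.
  Step 5: only Mia remains → schedule Mia.
Resulting order:

Frank → Jack → Kate → Bob → Mia


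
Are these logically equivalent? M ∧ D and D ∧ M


Expression 1: M ∧ D
Expression 2: D ∧ M
Truth table (M D | Expr1 Expr2):
  T T |   T     T
  T F |   F     F
  F T |   F     F
  F F |   F     F
All 4 rows agree, so the expressions are logically equivalent.

Yes


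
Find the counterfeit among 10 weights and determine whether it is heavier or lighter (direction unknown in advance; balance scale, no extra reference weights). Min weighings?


Let n = 10. 20 possibilities (n weights × lighter/heavier); each weighing has 3 outcomes.
Bound for k weighings: say the first weighing puts j weights on each pan. If it tips, the 2j weighed weights remain suspects (each with a known direction) and k-1 weighings give 3^(k-1) outcomes; 3^(k-1) is odd, so 2j ≤ 3^(k-1) - 1. If it balances, the n - 2j unweighed weights remain with direction unknown: 2(n - 2j) ≤ 3^(k-1) - 1 by the same parity argument. Adding, n ≤ (3^(k-1) - 1) + (3^(k-1) - 1)/2 = (3^k - 3)/2, and the classical three-group strategy achieves this (3 weights in 2 weighings, 12 in 3, 39 in 4, 120 in 5).
So we need the smallest k with (3^k - 3)/2 ≥ 10.
k = 2: (3^2 - 3)/2 = 3 < 10 ✗
k = 3: (3^3 - 3)/2 = 12 ≥ 10 ✓

3


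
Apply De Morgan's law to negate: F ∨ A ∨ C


De Morgan's law: ¬(P ∨ Q ∨ R) ≡ ¬P ∧ ¬Q ∧ ¬R
¬(F ∨ A ∨ C) = ¬F ∧ ¬A ∧ ¬C

¬F ∧ ¬A ∧ ¬C


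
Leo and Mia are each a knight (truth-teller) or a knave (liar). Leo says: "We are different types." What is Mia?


Leo says: "We are different types."
Case 1: Leo is a Knight (truth-teller)
  Statement is true → they ARE different → Mia is a Knave
Case 2: Leo is a Knave (liar)
  Statement is false → they are NOT different → Mia is a Knave
In both cases, Mia is a Knave.

Knave


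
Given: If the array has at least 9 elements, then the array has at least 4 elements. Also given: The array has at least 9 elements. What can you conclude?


Modus ponens: P → Q, P ⊢ Q
P: the array has at least 9 elements
Q: the array has at least 4 elements
We have P → Q and P is true.
By modus ponens, Q must be true.

The array has at least 4 elements


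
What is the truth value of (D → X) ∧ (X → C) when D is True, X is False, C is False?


D = True, X = False, C = False
Step 1: D → X is false only when D=True and X=False. Result: False
Step 2: X → C is false only when X=True and C=False. Result: True
Step 3: False ∧ True = False

False


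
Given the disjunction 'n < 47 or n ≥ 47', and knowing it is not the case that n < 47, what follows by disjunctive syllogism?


Disjunctive syllogism: P ∨ Q, ¬P ⊢ Q
Disjunction: n < 47 ∨ n ≥ 47
We know it is not the case that n < 47.
By disjunctive syllogism, the other disjunct must be true.

n ≥ 47


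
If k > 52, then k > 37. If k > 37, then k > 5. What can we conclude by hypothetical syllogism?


Hypothetical syllogism: P → Q, Q → R ⊢ P → R
Premise 1: k > 52 → k > 37
Premise 2: k > 37 → k > 5
Chain the implications: the middle term (k > 37) links the two.
Conclusion: If k > 52, then k > 5.

If k > 52, then k > 5.


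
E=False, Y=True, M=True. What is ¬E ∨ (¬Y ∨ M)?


E = False, Y = True, M = True
Expression: ¬E ∨ (¬Y ∨ M)
Step 1: ¬Y = NOT True = False
Step 2: ¬Y ∨ M = False OR True = True
Step 3: ¬E = NOT False = True
Step 4: (True) ∨ (True) = True OR True = True

True


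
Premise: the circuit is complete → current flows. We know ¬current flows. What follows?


Modus tollens: P → Q, ¬Q ⊢ ¬P
P: the circuit is complete
Q: current flows
We have P → Q and Q is false.
By modus tollens, P must be false.

It is not the case that the circuit is complete


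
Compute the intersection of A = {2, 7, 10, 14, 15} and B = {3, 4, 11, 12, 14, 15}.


A = {2, 7, 10, 14, 15}
B = {3, 4, 11, 12, 14, 15}
Operation: intersection
Elements in both: 14, 15

{14, 15}


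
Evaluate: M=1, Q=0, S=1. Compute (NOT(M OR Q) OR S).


M OR Q = 1
NOT(1) = 0
0 OR 1 = 1

1


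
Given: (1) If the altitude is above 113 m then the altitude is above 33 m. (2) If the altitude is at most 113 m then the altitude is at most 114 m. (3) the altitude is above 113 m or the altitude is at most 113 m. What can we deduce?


Constructive dilemma: (P → Q) ∧ (R → S), P ∨ R ⊢ Q ∨ S
Premise 1: the altitude is above 113 m → the altitude is above 33 m
Premise 2: the altitude is at most 113 m → the altitude is at most 114 m
Premise 3: the altitude is above 113 m ∨ the altitude is at most 113 m
Case 1: Assuming the altitude is above 113 m, then by Premise 1, the altitude is above 33 m.
Case 2: Assuming the altitude is at most 113 m, then by Premise 2, the altitude is at most 114 m.
Since one of the altitude is above 113 m or the altitude is at most 113 m must hold, we get the altitude is above 33 m or the altitude is at most 114 m.

The altitude is above 33 m or the altitude is at most 114 m.


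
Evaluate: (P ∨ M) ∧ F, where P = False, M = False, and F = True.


P = False, M = False, F = True
Step 1: P ∨ M = False OR False = False
Step 2: False ∧ F = False AND True = False
OR is true when at least one operand is true; AND requires both.

False


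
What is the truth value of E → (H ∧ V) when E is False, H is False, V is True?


E = False, H = False, V = True
Step 1: H ∧ V = False AND True = False
Step 2: E → (False): false only when E=True and consequent=False.
Result: True

True


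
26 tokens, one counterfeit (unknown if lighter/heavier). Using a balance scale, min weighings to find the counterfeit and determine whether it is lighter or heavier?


Let n = 26. 52 possibilities (n tokens × lighter/heavier); each weighing has 3 outcomes.
Bound for k weighings: say the first weighing puts j tokens on each pan. If it tips, the 2j weighed tokens remain suspects (each with a known direction) and k-1 weighings give 3^(k-1) outcomes; 3^(k-1) is odd, so 2j ≤ 3^(k-1) - 1. If it balances, the n - 2j unweighed tokens remain with direction unknown: 2(n - 2j) ≤ 3^(k-1) - 1 by the same parity argument. Adding, n ≤ (3^(k-1) - 1) + (3^(k-1) - 1)/2 = (3^k - 3)/2, and the classical three-group strategy achieves this (3 tokens in 2 weighings, 12 in 3, 39 in 4, 120 in 5).
So we need the smallest k with (3^k - 3)/2 ≥ 26.
k = 3: (3^3 - 3)/2 = 12 < 26 ✗
k = 4: (3^4 - 3)/2 = 39 ≥ 26 ✓

4


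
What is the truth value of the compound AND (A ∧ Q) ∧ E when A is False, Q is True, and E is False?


A = False, Q = True, E = False
Step 1: A ∧ Q = False AND True = False
Step 2: False ∧ E = False AND False = False
AND is true only when ALL operands are true.

False


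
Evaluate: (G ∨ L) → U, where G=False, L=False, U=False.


G = False, L = False, U = False
Expression: (G ∨ L) → U
Step 1: G ∨ L = False OR False = False
Step 2: (False) → U = False → False (false only if antecedent True and consequent False) = True

True


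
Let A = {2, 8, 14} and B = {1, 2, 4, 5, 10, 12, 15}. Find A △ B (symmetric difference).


A = {2, 8, 14}
B = {1, 2, 4, 5, 10, 12, 15}
Operation: symmetric difference
In A only: [8, 14], in B only: [1, 4, 5, 10, 12, 15]

{1, 4, 5, 8, 10, 12, 14, 15}


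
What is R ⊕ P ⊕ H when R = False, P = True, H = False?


R = False, P = True, H = False
Step 1: R ⊕ P = False XOR True = True
Step 2: True ⊕ H = True XOR False = True
XOR is true when an odd number of operands are true.

True


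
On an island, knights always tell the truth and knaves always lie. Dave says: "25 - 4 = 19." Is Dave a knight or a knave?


Statement: "25 - 4 = 19."
Actual: 25 - 4 = 21
Claimed: 19
Statement is FALSE → Dave lies → Knave

Knave


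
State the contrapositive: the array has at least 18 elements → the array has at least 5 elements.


Original: If the array has at least 18 elements, then the array has at least 5 elements
Contrapositive: If ¬Q, then ¬P
Negate Q: not (the array has at least 5 elements)
Negate P: not (the array has at least 18 elements)

If not (the array has at least 5 elements), then not (the array has at least 18 elements).


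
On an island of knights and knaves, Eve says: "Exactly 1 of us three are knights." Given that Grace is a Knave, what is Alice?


Eve claims exactly 1 knights among Eve, Grace, Alice.
Given: Grace is a Knave.

Case 1: Eve is a Knight (tells truth)
  Then exactly 1 of the three are knights.
  Counting Eve, Grace: 1 knight(s) so far. Need 0 more → Alice = Knave.
Case 2: Eve is a Knave (lies)
  Then the count is NOT 1.
  If Alice = Knight, count = 1 = 1 → claim would be true, contradicts lie.
  If Alice = Knave, count = 0 ≠ 1 → lie confirmed ✓

Alice is a Knave.

Knave


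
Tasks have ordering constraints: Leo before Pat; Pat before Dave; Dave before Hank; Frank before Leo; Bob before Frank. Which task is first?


Constraints: Leo before Pat; Pat before Dave; Dave before Hank; Frank before Leo; Bob before Frank
The first task can have nothing scheduled before it, so it must never appear on the right of a 'before'.
Tasks appearing after some 'before': Pat, Dave, Hank, Leo, Frank.
The only task not in that list is Bob → it is first.

Bob


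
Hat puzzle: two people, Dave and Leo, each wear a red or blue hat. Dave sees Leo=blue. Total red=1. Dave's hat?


Total red = 1, Leo = blue
Red accounted for: 0
Remaining for Dave: 1
Dave's hat is red.

red


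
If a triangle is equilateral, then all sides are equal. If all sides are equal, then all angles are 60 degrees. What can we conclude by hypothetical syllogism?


Hypothetical syllogism: P → Q, Q → R ⊢ P → R
Premise 1: a triangle is equilateral → all sides are equal
Premise 2: all sides are equal → all angles are 60 degrees
Chain the implications: the middle term (all sides are equal) links the two.
Conclusion: If a triangle is equilateral, then all angles are 60 degrees.

If a triangle is equilateral, then all angles are 60 degrees.


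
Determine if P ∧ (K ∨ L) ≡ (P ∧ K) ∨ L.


Expression 1: P ∧ (K ∨ L)
Expression 2: (P ∧ K) ∨ L
Truth table (P K L | Expr1 Expr2):
  T T T |   T     T
  T T F |   T     T
  T F T |   T     T
  T F F |   F     F
  F T T |   F     T   ← differ
  F T F |   F     F
  F F T |   F     T   ← differ
  F F F |   F     F
Counterexample: P=F, K=T, L=T gives Expr1 = F but Expr2 = T, so the expressions are NOT logically equivalent.

No


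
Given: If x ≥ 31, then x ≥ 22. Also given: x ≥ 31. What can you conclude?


Modus ponens: P → Q, P ⊢ Q
P: x ≥ 31
Q: x ≥ 22
We have P → Q and P is true.
By modus ponens, Q must be true.

x ≥ 22


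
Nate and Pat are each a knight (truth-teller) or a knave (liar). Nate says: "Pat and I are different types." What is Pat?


Nate says: "Pat and I are different types."
Case 1: Nate is a Knight (truth-teller)
  Statement is true → they ARE different → Pat is a Knave
Case 2: Nate is a Knave (liar)
  Statement is false → they are NOT different → Pat is a Knave
In both cases, Pat is a Knave.

Knave


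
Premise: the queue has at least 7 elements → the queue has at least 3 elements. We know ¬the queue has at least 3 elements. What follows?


Modus tollens: P → Q, ¬Q ⊢ ¬P
P: the queue has at least 7 elements
Q: the queue has at least 3 elements
We have P → Q and Q is false.
By modus tollens, P must be false.

It is not the case that the queue has at least 7 elements


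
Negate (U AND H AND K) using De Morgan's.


De Morgan's law: ¬(P ∧ Q ∧ R) ≡ ¬P ∨ ¬Q ∨ ¬R
¬(U ∧ H ∧ K) = ¬U ∨ ¬H ∨ ¬K

¬U ∨ ¬H ∨ ¬K


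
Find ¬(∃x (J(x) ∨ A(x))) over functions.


Original: ∃x (J(x) ∨ A(x))
Rule: ¬∀→∃, ¬∃→∀, negate predicate.
Negation: ∀x (¬J(x) ∧ ¬A(x))

∀x (¬J(x) ∧ ¬A(x))


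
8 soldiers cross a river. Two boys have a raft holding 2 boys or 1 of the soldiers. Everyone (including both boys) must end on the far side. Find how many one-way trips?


Per crossing of one of the soldiers: boys→, one←, one of the soldiers→, one← = 4 trips
8 × 4 = 32, + 1 final boys→ = 33
Minimum trips = 33

33


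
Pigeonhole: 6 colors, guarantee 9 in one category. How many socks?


Pigeonhole: to guarantee k in one of n categories, need (k-1)×n + 1.
k = 9, n = 6
Minimum = (9-1) × 6 + 1 = 8 × 6 + 1

49


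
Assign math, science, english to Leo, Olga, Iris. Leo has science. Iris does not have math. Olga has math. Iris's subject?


From clues:
  Leo → science
  Olga → math
By elimination, Iris gets the remaining.

english


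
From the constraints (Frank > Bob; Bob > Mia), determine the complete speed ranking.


Constraints: Frank > Bob; Bob > Mia
Method: at each step, the next-highest is the one remaining person who never appears on the smaller side of a constraint between remaining people.
  Step 1: remaining {Bob, Frank, Mia}; on the smaller side: {Bob, Mia} → Frank is next (Frank > Bob).
  Step 2: remaining {Bob, Mia}; on the smaller side: {Mia} → Bob is next (Bob > Mia).
  Step 3: only Mia remains → lowest.
Final ranking (highest to lowest):

Frank > Bob > Mia


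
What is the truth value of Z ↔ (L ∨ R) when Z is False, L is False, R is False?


Z = False, L = False, R = False
Step 1: L ∨ R = False OR False = False
Step 2: Z ↔ (False): true when both sides have same truth value.
Result: False ↔ False = True

True


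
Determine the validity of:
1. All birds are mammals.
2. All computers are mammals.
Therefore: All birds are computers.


Premise 1: All birds are mammals.
Premise 2: All computers are mammals.
Conclusion: All birds are computers.
Fallacy: undistributed middle. mammals is predicate in both.
Counterexample: birds and computers could be disjoint subsets of mammals.

Invalid


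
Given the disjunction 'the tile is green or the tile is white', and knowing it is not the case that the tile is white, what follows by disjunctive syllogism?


Disjunctive syllogism: P ∨ Q, ¬P ⊢ Q
Disjunction: the tile is green ∨ the tile is white
We know it is not the case that the tile is white.
By disjunctive syllogism, the other disjunct must be true.

The tile is green


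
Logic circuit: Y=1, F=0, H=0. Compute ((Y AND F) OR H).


Y AND F = 1&0 = 0
0 OR 0 = 0

0


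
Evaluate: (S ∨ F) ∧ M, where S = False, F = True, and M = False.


S = False, F = True, M = False
Step 1: S ∨ F = False OR True = True
Step 2: True ∧ M = True AND False = False
OR is true when at least one operand is true; AND requires both.

False


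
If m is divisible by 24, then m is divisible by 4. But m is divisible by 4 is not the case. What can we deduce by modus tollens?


Modus tollens: P → Q, ¬Q ⊢ ¬P
P: m is divisible by 24
Q: m is divisible by 4
We have P → Q and Q is false.
By modus tollens, P must be false.

It is not the case that m is divisible by 24


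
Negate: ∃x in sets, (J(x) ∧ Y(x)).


Original: ∃x (J(x) ∧ Y(x))
Rule: ¬∀→∃, ¬∃→∀, negate predicate.
Negation: ∀x (¬J(x) ∨ ¬Y(x))

∀x (¬J(x) ∨ ¬Y(x))


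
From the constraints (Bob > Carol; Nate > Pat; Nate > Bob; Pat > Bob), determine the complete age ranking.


Constraints: Bob > Carol; Nate > Pat; Nate > Bob; Pat > Bob
Method: at each step, the next-highest is the one remaining person who never appears on the smaller side of a constraint between remaining people.
  Step 1: remaining {Bob, Carol, Pat, Nate}; on the smaller side: {Bob, Carol, Pat} → Nate is next (Nate > Pat; Nate > Bob).
  Step 2: remaining {Bob, Carol, Pat}; on the smaller side: {Bob, Carol} → Pat is next (Pat > Bob).
  Step 3: remaining {Bob, Carol}; on the smaller side: {Carol} → Bob is next (Bob > Carol).
  Step 4: only Carol remains → lowest.
Final ranking (highest to lowest):

Nate > Pat > Bob > Carol


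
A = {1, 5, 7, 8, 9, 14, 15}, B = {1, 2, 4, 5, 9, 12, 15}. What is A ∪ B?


A = {1, 5, 7, 8, 9, 14, 15}
B = {1, 2, 4, 5, 9, 12, 15}
Operation: union
All elements combined: 1, 2, 4, 5, 7, 8, 9, 12, 14, 15

{1, 2, 4, 5, 7, 8, 9, 12, 14, 15}


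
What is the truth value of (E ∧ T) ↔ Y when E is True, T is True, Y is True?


E = True, T = True, Y = True
Step 1: E ∧ T = True AND True = True
Step 2: (True) ↔ Y: true when both sides have same truth value.
Result: True ↔ True = True

True


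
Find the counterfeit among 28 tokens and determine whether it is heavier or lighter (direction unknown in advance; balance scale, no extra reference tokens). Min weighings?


Let n = 28. 56 possibilities (n tokens × lighter/heavier); each weighing has 3 outcomes.
Bound for k weighings: say the first weighing puts j tokens on each pan. If it tips, the 2j weighed tokens remain suspects (each with a known direction) and k-1 weighings give 3^(k-1) outcomes; 3^(k-1) is odd, so 2j ≤ 3^(k-1) - 1. If it balances, the n - 2j unweighed tokens remain with direction unknown: 2(n - 2j) ≤ 3^(k-1) - 1 by the same parity argument. Adding, n ≤ (3^(k-1) - 1) + (3^(k-1) - 1)/2 = (3^k - 3)/2, and the classical three-group strategy achieves this (3 tokens in 2 weighings, 12 in 3, 39 in 4, 120 in 5).
So we need the smallest k with (3^k - 3)/2 ≥ 28.
k = 3: (3^3 - 3)/2 = 12 < 28 ✗
k = 4: (3^4 - 3)/2 = 39 ≥ 28 ✓

4


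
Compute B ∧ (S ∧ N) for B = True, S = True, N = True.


B = True, S = True, N = True
Step 1: S ∧ N = True AND True = True
Step 2: B ∧ True = True AND True = True
AND is true only when ALL operands are true.

True


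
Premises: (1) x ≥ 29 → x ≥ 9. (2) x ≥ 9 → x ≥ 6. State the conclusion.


Hypothetical syllogism: P → Q, Q → R ⊢ P → R
Premise 1: x ≥ 29 → x ≥ 9
Premise 2: x ≥ 9 → x ≥ 6
Chain the implications: the middle term (x ≥ 9) links the two.
Conclusion: If x ≥ 29, then x ≥ 6.

If x ≥ 29, then x ≥ 6.


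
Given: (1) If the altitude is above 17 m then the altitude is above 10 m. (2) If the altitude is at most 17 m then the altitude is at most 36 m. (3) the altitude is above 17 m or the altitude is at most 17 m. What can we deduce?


Constructive dilemma: (P → Q) ∧ (R → S), P ∨ R ⊢ Q ∨ S
Premise 1: the altitude is above 17 m → the altitude is above 10 m
Premise 2: the altitude is at most 17 m → the altitude is at most 36 m
Premise 3: the altitude is above 17 m ∨ the altitude is at most 17 m
Case 1: Assuming the altitude is above 17 m, then by Premise 1, the altitude is above 10 m.
Case 2: Assuming the altitude is at most 17 m, then by Premise 2, the altitude is at most 36 m.
Since one of the altitude is above 17 m or the altitude is at most 17 m must hold, we get the altitude is above 10 m or the altitude is at most 36 m.

The altitude is above 10 m or the altitude is at most 36 m.


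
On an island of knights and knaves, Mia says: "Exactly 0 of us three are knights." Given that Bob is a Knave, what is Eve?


Mia claims exactly 0 knights among Mia, Bob, Eve.
Given: Bob is a Knave.

Case 1: Mia is a Knight (tells truth)
  Then exactly 0 of the three are knights.
  Counting Mia, Bob: 1 knight(s) so far. Need -1 more → impossible.
Case 2: Mia is a Knave (lies)
  Then the count is NOT 0.
  If Eve = Knave, count = 0 = 0 → claim would be true, contradicts lie.
  If Eve = Knight, count = 1 ≠ 0 → lie confirmed ✓

Eve is a Knight.

Knight


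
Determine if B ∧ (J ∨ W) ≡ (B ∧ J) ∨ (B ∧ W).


Expression 1: B ∧ (J ∨ W)
Expression 2: (B ∧ J) ∨ (B ∧ W)
Truth table (B J W | Expr1 Expr2):
  T T T |   T     T
  T T F |   T     T
  T F T |   T     T
  T F F |   F     F
  F T T |   F     F
  F T F |   F     F
  F F T |   F     F
  F F F |   F     F
All 8 rows agree, so the expressions are logically equivalent.

Yes


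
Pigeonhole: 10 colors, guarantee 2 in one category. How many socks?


Pigeonhole: to guarantee k in one of n categories, need (k-1)×n + 1.
k = 2, n = 10
Minimum = (2-1) × 10 + 1 = 1 × 10 + 1

11


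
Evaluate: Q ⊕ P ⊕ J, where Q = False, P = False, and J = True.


Q = False, P = False, J = True
Step 1: Q ⊕ P = False XOR False = False
Step 2: False ⊕ J = False XOR True = True
XOR is true when an odd number of operands are true.

True


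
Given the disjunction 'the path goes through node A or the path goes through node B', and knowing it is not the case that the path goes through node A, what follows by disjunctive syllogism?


Disjunctive syllogism: P ∨ Q, ¬P ⊢ Q
Disjunction: the path goes through node A ∨ the path goes through node B
We know it is not the case that the path goes through node A.
By disjunctive syllogism, the other disjunct must be true.

The path goes through node B


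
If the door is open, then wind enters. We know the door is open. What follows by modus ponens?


Modus ponens: P → Q, P ⊢ Q
P: the door is open
Q: wind enters
We have P → Q and P is true.
By modus ponens, Q must be true.

Wind enters


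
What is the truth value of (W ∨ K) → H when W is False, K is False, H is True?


W = False, K = False, H = True
Step 1: W ∨ K = False OR False = False
Step 2: (False) → H: false only when antecedent=True and H=False.
Result: True

True


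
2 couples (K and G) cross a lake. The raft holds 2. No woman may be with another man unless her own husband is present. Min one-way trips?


Label couples K and G.
1. WK+WG → (far: WK,WG; near: HK,HG)
2. WK ←   (far: WG; near: HK,HG,WK)
3. HK+HG → (far: HK,HG,WG; near: WK)
4. HK ←   (far: HG,WG; near: HK,WK)  — HK returns, since WK is alone on near bank
5. HK+WK → (far: all four; near: empty)
Every state respects the constraint.
Minimum trips = 5

5


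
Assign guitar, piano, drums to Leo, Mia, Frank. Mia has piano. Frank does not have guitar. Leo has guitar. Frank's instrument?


From clues:
  Mia → piano
  Leo → guitar
By elimination, Frank gets the remaining.

drums


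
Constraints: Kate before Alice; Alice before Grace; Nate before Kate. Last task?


Constraints: Kate before Alice; Alice before Grace; Nate before Kate
The last task can have nothing scheduled after it, so it must never appear on the left of a 'before'.
Tasks appearing before some other task: Kate, Alice, Nate.
The only task not in that list is Grace → it is last.

Grace


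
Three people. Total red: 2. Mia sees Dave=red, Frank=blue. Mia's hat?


Total red = 2, seen red = 1
Own red = 2 - 1 = 1
Mia's hat is red.

red


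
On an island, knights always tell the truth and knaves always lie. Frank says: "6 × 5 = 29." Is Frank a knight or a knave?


Statement: "6 × 5 = 29."
Actual: 6 × 5 = 30
Claimed: 29
Statement is FALSE → Frank lies → Knave

Knave


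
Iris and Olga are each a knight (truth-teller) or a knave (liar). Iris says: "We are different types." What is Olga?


Iris says: "We are different types."
Case 1: Iris is a Knight (truth-teller)
  Statement is true → they ARE different → Olga is a Knave
Case 2: Iris is a Knave (liar)
  Statement is false → they are NOT different → Olga is a Knave
In both cases, Olga is a Knave.

Knave


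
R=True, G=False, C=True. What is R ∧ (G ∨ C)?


R = True, G = False, C = True
Expression: R ∧ (G ∨ C)
Step 1: G ∨ C = False OR True = True
Step 2: R ∧ (True) = True AND True = True

True


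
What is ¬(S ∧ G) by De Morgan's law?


De Morgan's law: ¬(P ∧ Q) ≡ ¬P ∨ ¬Q
¬(S ∧ G) = ¬S ∨ ¬G

¬S ∨ ¬G


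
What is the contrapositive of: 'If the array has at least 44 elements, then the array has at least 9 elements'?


Original: If the array has at least 44 elements, then the array has at least 9 elements
Contrapositive: If ¬Q, then ¬P
Negate Q: not (the array has at least 9 elements)
Negate P: not (the array has at least 44 elements)

If not (the array has at least 9 elements), then not (the array has at least 44 elements).


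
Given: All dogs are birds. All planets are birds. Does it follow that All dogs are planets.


Premise 1: All dogs are birds.
Premise 2: All planets are birds.
Conclusion: All dogs are planets.
Fallacy: undistributed middle. birds is predicate in both.
Counterexample: dogs and planets could be disjoint subsets of birds.

Invalid


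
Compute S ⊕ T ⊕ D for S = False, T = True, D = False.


S = False, T = True, D = False
Step 1: S ⊕ T = False XOR True = True
Step 2: True ⊕ D = True XOR False = True
XOR is true when an odd number of operands are true.

True


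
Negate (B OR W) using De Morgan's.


De Morgan's law: ¬(P ∨ Q) ≡ ¬P ∧ ¬Q
¬(B ∨ W) = ¬B ∧ ¬W

¬B ∧ ¬W


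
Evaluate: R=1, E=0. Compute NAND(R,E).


R AND E = 0
NOT(0) = 1

1


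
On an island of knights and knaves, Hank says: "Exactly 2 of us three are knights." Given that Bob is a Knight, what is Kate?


Hank claims exactly 2 knights among Hank, Bob, Kate.
Given: Bob is a Knight.

Case 1: Hank is a Knight (tells truth)
  Then exactly 2 of the three are knights.
  Counting Hank, Bob: 2 knight(s) so far. Need 0 more → Kate = Knave.
Case 2: Hank is a Knave (lies)
  Then the count is NOT 2.
  If Kate = Knight, count = 2 = 2 → claim would be true, contradicts lie.
  If Kate = Knave, count = 1 ≠ 2 → lie confirmed ✓

Kate is a Knave.

Knave


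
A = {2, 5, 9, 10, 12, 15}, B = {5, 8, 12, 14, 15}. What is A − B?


A = {2, 5, 9, 10, 12, 15}
B = {5, 8, 12, 14, 15}
Operation: difference A − B
In A but not B: 2, 9, 10

{2, 9, 10}


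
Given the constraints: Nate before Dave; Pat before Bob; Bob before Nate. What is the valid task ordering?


Constraints: Nate before Dave; Pat before Bob; Bob before Nate
Method: repeatedly schedule the remaining task that has no remaining task required before it.
  Step 1: remaining {Bob, Nate, Pat, Dave}; every task except Pat still has a predecessor pending → schedule Pat.
  Step 2: remaining {Bob, Nate, Dave}; every task except Bob still has a predecessor pending → schedule Bob.
  Step 3: remaining {Nate, Dave}; every task except Nate still has a predecessor pending → schedule Nate.
  Step 4: only Dave remains → schedule Dave.
Resulting order:

Pat → Bob → Nate → Dave


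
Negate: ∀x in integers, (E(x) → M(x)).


Original: ∀x (E(x) → M(x))
Rule: ¬∀→∃, ¬∃→∀, negate predicate.
Negation: ∃x (E(x) ∧ ¬M(x))

∃x (E(x) ∧ ¬M(x))


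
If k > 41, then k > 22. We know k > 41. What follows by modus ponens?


Modus ponens: P → Q, P ⊢ Q
P: k > 41
Q: k > 22
We have P → Q and P is true.
By modus ponens, Q must be true.

k > 22


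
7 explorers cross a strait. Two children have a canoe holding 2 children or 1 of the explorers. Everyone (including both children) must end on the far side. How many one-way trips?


Per crossing of one of the explorers: children→, one←, one of the explorers→, one← = 4 trips
7 × 4 = 28, + 1 final children→ = 29
Minimum trips = 29

29


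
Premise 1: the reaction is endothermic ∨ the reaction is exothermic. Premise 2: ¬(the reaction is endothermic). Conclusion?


Disjunctive syllogism: P ∨ Q, ¬P ⊢ Q
Disjunction: the reaction is endothermic ∨ the reaction is exothermic
We know it is not the case that the reaction is endothermic.
By disjunctive syllogism, the other disjunct must be true.

The reaction is exothermic


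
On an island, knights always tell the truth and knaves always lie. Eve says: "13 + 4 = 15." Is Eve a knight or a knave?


Statement: "13 + 4 = 15."
Actual: 13 + 4 = 17
Claimed: 15
Statement is FALSE → Eve lies → Knave

Knave


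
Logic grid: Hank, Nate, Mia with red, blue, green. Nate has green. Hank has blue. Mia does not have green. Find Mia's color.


From clues:
  Nate → green
  Hank → blue
By elimination, Mia gets the remaining.

red


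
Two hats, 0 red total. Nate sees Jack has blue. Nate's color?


Total red = 0, Jack = blue
Red accounted for: 0
Remaining for Nate: 0
Nate's hat is blue.

blue


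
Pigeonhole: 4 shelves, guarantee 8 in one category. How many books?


Pigeonhole: to guarantee k in one of n categories, need (k-1)×n + 1.
k = 8, n = 4
Minimum = (8-1) × 4 + 1 = 7 × 4 + 1

29


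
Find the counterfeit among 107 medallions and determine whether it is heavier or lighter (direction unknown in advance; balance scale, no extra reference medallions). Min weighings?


Let n = 107. 214 possibilities (n medallions × lighter/heavier); each weighing has 3 outcomes.
Bound for k weighings: say the first weighing puts j medallions on each pan. If it tips, the 2j weighed medallions remain suspects (each with a known direction) and k-1 weighings give 3^(k-1) outcomes; 3^(k-1) is odd, so 2j ≤ 3^(k-1) - 1. If it balances, the n - 2j unweighed medallions remain with direction unknown: 2(n - 2j) ≤ 3^(k-1) - 1 by the same parity argument. Adding, n ≤ (3^(k-1) - 1) + (3^(k-1) - 1)/2 = (3^k - 3)/2, and the classical three-group strategy achieves this (3 medallions in 2 weighings, 12 in 3, 39 in 4, 120 in 5).
So we need the smallest k with (3^k - 3)/2 ≥ 107.
k = 4: (3^4 - 3)/2 = 39 < 107 ✗
k = 5: (3^5 - 3)/2 = 120 ≥ 107 ✓

5


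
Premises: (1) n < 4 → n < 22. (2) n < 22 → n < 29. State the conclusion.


Hypothetical syllogism: P → Q, Q → R ⊢ P → R
Premise 1: n < 4 → n < 22
Premise 2: n < 22 → n < 29
Chain the implications: the middle term (n < 22) links the two.
Conclusion: If n < 4, then n < 29.

If n < 4, then n < 29.
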